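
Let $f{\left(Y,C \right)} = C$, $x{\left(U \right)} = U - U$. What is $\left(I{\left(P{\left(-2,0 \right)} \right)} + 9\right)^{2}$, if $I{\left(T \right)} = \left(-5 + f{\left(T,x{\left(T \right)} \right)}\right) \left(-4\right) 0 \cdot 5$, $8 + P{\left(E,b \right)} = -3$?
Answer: $81$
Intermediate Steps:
$x{\left(U \right)} = 0$
$P{\left(E,b \right)} = -11$ ($P{\left(E,b \right)} = -8 - 3 = -11$)
$I{\left(T \right)} = 0$ ($I{\left(T \right)} = \left(-5 + 0\right) \left(-4\right) 0 \cdot 5 = - 5 \cdot 0 \cdot 5 = \left(-5\right) 0 = 0$)
$\left(I{\left(P{\left(-2,0 \right)} \right)} + 9\right)^{2} = \left(0 + 9\right)^{2} = 9^{2} = 81$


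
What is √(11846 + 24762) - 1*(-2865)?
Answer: 2865 + 16*√143 ≈ 3056.3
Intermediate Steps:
√(11846 + 24762) - 1*(-2865) = √36608 + 2865 = 16*√143 + 2865 = 2865 + 16*√143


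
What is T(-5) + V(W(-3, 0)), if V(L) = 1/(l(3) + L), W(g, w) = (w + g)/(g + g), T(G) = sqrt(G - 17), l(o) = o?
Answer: 2/7 + I*sqrt(22) ≈ 0.28571 + 4.6904*I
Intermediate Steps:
T(G) = sqrt(-17 + G)
W(g, w) = (g + w)/(2*g) (W(g, w) = (g + w)/((2*g)) = (g + w)*(1/(2*g)) = (g + w)/(2*g))
V(L) = 1/(3 + L)
T(-5) + V(W(-3, 0)) = sqrt(-17 - 5) + 1/(3 + (1/2)*(-3 + 0)/(-3)) = sqrt(-22) + 1/(3 + (1/2)*(-1/3)*(-3)) = I*sqrt(22) + 1/(3 + 1/2) = I*sqrt(22) + 1/(7/2) = I*sqrt(22) + 2/7 = 2/7 + I*sqrt(22)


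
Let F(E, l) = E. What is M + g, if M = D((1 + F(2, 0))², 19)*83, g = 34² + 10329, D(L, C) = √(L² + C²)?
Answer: 11485 + 83*√442 ≈ 13230.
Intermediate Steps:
D(L, C) = √(C² + L²)
g = 11485 (g = 1156 + 10329 = 11485)
M = 83*√442 (M = √(19² + ((1 + 2)²)²)*83 = √(361 + (3²)²)*83 = √(361 + 9²)*83 = √(361 + 81)*83 = √442*83 = 83*√442 ≈ 1745.0)
M + g = 83*√442 + 11485 = 11485 + 83*√442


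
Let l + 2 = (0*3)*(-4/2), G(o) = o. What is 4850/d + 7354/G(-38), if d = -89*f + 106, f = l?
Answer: -476059/2698 ≈ -176.45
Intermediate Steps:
l = -2 (l = -2 + (0*3)*(-4/2) = -2 + 0*(-4*1/2) = -2 + 0*(-2) = -2 + 0 = -2)
f = -2
d = 284 (d = -89*(-2) + 106 = 178 + 106 = 284)
4850/d + 7354/G(-38) = 4850/284 + 7354/(-38) = 4850*(1/284) + 7354*(-1/38) = 2425/142 - 3677/19 = -476059/2698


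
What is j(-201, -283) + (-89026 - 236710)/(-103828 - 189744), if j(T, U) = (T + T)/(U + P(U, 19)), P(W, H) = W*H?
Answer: 245210213/207702190 ≈ 1.1806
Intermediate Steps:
P(W, H) = H*W
j(T, U) = T/(10*U) (j(T, U) = (T + T)/(U + 19*U) = (2*T)/((20*U)) = (2*T)*(1/(20*U)) = T/(10*U))
j(-201, -283) + (-89026 - 236710)/(-103828 - 189744) = (⅒)*(-201)/(-283) + (-89026 - 236710)/(-103828 - 189744) = (⅒)*(-201)*(-1/283) - 325736/(-293572) = 201/2830 - 325736*(-1/293572) = 201/2830 + 81434/73393 = 245210213/207702190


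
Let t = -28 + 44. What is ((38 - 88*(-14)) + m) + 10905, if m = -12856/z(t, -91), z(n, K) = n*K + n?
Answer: 2193107/180 ≈ 12184.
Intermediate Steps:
t = 16
z(n, K) = n + K*n (z(n, K) = K*n + n = n + K*n)
m = 1607/180 (m = -12856*1/(16*(1 - 91)) = -12856/(16*(-90)) = -12856/(-1440) = -12856*(-1/1440) = 1607/180 ≈ 8.9278)
((38 - 88*(-14)) + m) + 10905 = ((38 - 88*(-14)) + 1607/180) + 10905 = ((38 + 1232) + 1607/180) + 10905 = (1270 + 1607/180) + 10905 = 230207/180 + 10905 = 2193107/180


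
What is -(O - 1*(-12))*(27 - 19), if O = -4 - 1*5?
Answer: -24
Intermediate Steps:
O = -9 (O = -4 - 5 = -9)
-(O - 1*(-12))*(27 - 19) = -(-9 - 1*(-12))*(27 - 19) = -(-9 + 12)*8 = -3*8 = -1*24 = -24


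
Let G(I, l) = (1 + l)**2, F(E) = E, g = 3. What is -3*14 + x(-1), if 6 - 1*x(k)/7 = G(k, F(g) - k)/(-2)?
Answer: 175/2 ≈ 87.500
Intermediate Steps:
x(k) = 42 + 7*(4 - k)**2/2 (x(k) = 42 - 7*(1 + (3 - k))**2/(-2) = 42 - 7*(4 - k)**2*(-1)/2 = 42 - (-7)*(4 - k)**2/2 = 42 + 7*(4 - k)**2/2)
-3*14 + x(-1) = -3*14 + (42 + 7*(-4 - 1)**2/2) = -42 + (42 + (7/2)*(-5)**2) = -42 + (42 + (7/2)*25) = -42 + (42 + 175/2) = -42 + 259/2 = 175/2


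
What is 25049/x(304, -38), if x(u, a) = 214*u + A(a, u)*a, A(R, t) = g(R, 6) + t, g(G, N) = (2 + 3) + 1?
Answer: 25049/53276 ≈ 0.47017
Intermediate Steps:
g(G, N) = 6 (g(G, N) = 5 + 1 = 6)
A(R, t) = 6 + t
x(u, a) = 214*u + a*(6 + u) (x(u, a) = 214*u + (6 + u)*a = 214*u + a*(6 + u))
25049/x(304, -38) = 25049/(214*304 - 38*(6 + 304)) = 25049/(65056 - 38*310) = 25049/(65056 - 11780) = 25049/53276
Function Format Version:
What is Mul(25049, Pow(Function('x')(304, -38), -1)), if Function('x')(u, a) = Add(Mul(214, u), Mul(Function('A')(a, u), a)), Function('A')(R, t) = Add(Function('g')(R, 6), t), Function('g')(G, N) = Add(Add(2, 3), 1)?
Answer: Rational(25049, 53276) ≈ 0.47017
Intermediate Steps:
Function('g')(G, N) = 6 (Function('g')(G, N) = Add(5, 1) = 6)
Function('A')(R, t) = Add(6, t)
Function('x')(u, a) = Add(Mul(214, u), Mul(a, Add(6, u))) (Function('x')(u, a) = Add(Mul(214, u), Mul(Add(6, u), a)) = Add(Mul(214, u), Mul(a, Add(6, u))))
Mul(25049, Pow(Function('x')(304, -38), -1)) = Mul(25049, Pow(Add(Mul(214, 304), Mul(-38, Add(6, 304))), -1)) = Mul(25049, Pow(Add(65056, Mul(-38, 310)), -1)) = Mul(25049, Pow(Add(65056, -11780), -1)) = Mul(25049, Pow(53276, -1)) = Mul(25049, Rational(1, 53276)) = Rational(25049, 53276)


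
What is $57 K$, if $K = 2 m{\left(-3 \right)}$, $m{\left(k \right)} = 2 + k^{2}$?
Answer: $1254$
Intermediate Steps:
$K = 22$ ($K = 2 \left(2 + \left(-3\right)^{2}\right) = 2 \left(2 + 9\right) = 2 \cdot 11 = 22$)
$57 K = 57 \cdot 22 = 1254$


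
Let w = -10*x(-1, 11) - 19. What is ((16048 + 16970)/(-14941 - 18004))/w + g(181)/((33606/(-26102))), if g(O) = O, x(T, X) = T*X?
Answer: -7082511528299/50375309985 ≈ -140.59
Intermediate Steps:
w = 91 (w = -(-10)*11 - 19 = -10*(-11) - 19 = 110 - 19 = 91)
((16048 + 16970)/(-14941 - 18004))/w + g(181)/((33606/(-26102))) = ((16048 + 16970)/(-14941 - 18004))/91 + 181/((33606/(-26102))) = (33018/(-32945))*(1/91) + 181/((33606*(-1/26102))) = (33018*(-1/32945))*(1/91) + 181/(-16803/13051) = -33018/32945*1/91 + 181*(-13051/16803) = -33018/2997995 - 2362231/16803 = -7082511528299/50375309985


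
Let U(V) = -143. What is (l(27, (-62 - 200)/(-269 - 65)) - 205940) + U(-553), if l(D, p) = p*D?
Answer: -34412324/167 ≈ -2.0606e+5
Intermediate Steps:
l(D, p) = D*p
(l(27, (-62 - 200)/(-269 - 65)) - 205940) + U(-553) = (27*((-62 - 200)/(-269 - 65)) - 205940) - 143 = (27*(-262/(-334)) - 205940) - 143 = (27*(-262*(-1/334)) - 205940) - 143 = (27*(131/167) - 205940) - 143 = (3537/167 - 205940) - 143 = -34388443/167 - 143 = -34412324/167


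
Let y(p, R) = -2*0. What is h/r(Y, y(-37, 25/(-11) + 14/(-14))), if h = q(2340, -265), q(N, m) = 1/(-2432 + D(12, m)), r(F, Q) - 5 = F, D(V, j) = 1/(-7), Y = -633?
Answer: 7/10691700 ≈ 6.5471e-7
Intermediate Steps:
y(p, R) = 0
D(V, j) = -⅐
r(F, Q) = 5 + F
q(N, m) = -7/17025 (q(N, m) = 1/(-2432 - ⅐) = 1/(-17025/7) = -7/17025)
h = -7/17025 ≈ -0.00041116
h/r(Y, y(-37, 25/(-11) + 14/(-14))) = -7/(17025*(5 - 633)) = -7/17025/(-628) = -7/17025*(-1/628) = 7/10691700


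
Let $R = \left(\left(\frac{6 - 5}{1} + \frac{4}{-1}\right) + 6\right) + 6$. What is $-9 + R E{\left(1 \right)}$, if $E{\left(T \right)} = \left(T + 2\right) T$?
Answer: $18$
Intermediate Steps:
$R = 9$ ($R = \left(\left(1 \cdot 1 + 4 \left(-1\right)\right) + 6\right) + 6 = \left(\left(1 - 4\right) + 6\right) + 6 = \left(-3 + 6\right) + 6 = 3 + 6 = 9$)
$E{\left(T \right)} = T \left(2 + T\right)$ ($E{\left(T \right)} = \left(2 + T\right) T = T \left(2 + T\right)$)
$-9 + R E{\left(1 \right)} = -9 + 9 \cdot 1 \left(2 + 1\right) = -9 + 9 \cdot 1 \cdot 3 = -9 + 9 \cdot 3 = -9 + 27 = 18$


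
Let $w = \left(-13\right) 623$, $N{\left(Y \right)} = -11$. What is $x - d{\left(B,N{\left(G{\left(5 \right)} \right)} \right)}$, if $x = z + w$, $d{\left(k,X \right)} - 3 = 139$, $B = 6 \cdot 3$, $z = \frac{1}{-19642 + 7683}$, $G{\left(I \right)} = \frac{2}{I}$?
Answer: $- \frac{98554120}{11959} \approx -8241.0$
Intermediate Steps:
$z = - \frac{1}{11959}$ ($z = \frac{1}{-11959} = - \frac{1}{11959} \approx -8.3619 \cdot 10^{-5}$)
$B = 18$
$w = -8099$
$d{\left(k,X \right)} = 142$ ($d{\left(k,X \right)} = 3 + 139 = 142$)
$x = - \frac{96855942}{11959}$ ($x = - \frac{1}{11959} - 8099 = - \frac{96855942}{11959} \approx -8099.0$)
$x - d{\left(B,N{\left(G{\left(5 \right)} \right)} \right)} = - \frac{96855942}{11959} - 142 = - \frac{98554120}{11959}$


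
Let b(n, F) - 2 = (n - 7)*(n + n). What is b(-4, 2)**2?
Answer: 8100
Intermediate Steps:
b(n, F) = 2 + 2*n*(-7 + n) (b(n, F) = 2 + (n - 7)*(n + n) = 2 + (-7 + n)*(2*n) = 2 + 2*n*(-7 + n))
b(-4, 2)**2 = (2 - 14*(-4) + 2*(-4)**2)**2 = (2 + 56 + 2*16)**2 = (2 + 56 + 32)**2 = 90**2 = 8100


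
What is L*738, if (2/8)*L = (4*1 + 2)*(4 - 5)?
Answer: -17712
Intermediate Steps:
L = -24 (L = 4*((4*1 + 2)*(4 - 5)) = 4*((4 + 2)*(-1)) = 4*(6*(-1)) = 4*(-6) = -24)
L*738 = -24*738 = -17712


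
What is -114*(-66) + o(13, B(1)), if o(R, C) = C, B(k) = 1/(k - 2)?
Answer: 7523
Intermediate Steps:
B(k) = 1/(-2 + k)
-114*(-66) + o(13, B(1)) = -114*(-66) + 1/(-2 + 1) = 7524 + 1/(-1) = 7524 - 1 = 7523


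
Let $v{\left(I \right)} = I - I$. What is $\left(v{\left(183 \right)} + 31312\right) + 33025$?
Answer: $64337$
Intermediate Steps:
$v{\left(I \right)} = 0$
$\left(v{\left(183 \right)} + 31312\right) + 33025 = \left(0 + 31312\right) + 33025 = 31312 + 33025 = 64337$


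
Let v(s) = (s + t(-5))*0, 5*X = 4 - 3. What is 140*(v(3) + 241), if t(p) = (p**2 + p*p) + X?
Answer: 33740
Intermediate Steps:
X = 1/5 (X = (4 - 3)/5 = (1/5)*1 = 1/5 ≈ 0.20000)
t(p) = 1/5 + 2*p**2 (t(p) = (p**2 + p*p) + 1/5 = (p**2 + p**2) + 1/5 = 2*p**2 + 1/5 = 1/5 + 2*p**2)
v(s) = 0 (v(s) = (s + (1/5 + 2*(-5)**2))*0 = (s + (1/5 + 2*25))*0 = (s + (1/5 + 50))*0 = (s + 251/5)*0 = (251/5 + s)*0 = 0)
140*(v(3) + 241) = 140*(0 + 241) = 140*241 = 33740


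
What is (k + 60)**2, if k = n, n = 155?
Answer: 46225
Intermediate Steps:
k = 155
(k + 60)**2 = (155 + 60)**2 = 215**2 = 46225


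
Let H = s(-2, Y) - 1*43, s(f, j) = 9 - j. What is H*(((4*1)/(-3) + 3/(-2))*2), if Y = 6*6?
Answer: 1190/3 ≈ 396.67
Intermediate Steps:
Y = 36
H = -70 (H = (9 - 1*36) - 1*43 = (9 - 36) - 43 = -27 - 43 = -70)
H*(((4*1)/(-3) + 3/(-2))*2) = -70*((4*1)/(-3) + 3/(-2))*2 = -70*(4*(-1/3) + 3*(-1/2))*2 = -70*(-4/3 - 3/2)*2 = -(-595)*2/3 = -70*(-17/3) = 1190/3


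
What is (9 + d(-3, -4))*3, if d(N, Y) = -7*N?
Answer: 90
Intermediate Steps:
(9 + d(-3, -4))*3 = (9 - 7*(-3))*3 = (9 + 21)*3 = 30*3 = 90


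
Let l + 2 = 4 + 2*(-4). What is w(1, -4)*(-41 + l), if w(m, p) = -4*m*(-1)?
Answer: -188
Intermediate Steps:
l = -6 (l = -2 + (4 + 2*(-4)) = -2 + (4 - 8) = -2 - 4 = -6)
w(m, p) = 4*m
w(1, -4)*(-41 + l) = (4*1)*(-41 - 6) = 4*(-47) = -188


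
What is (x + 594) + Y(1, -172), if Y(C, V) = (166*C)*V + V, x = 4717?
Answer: -23413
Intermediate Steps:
Y(C, V) = V + 166*C*V (Y(C, V) = 166*C*V + V = V + 166*C*V)
(x + 594) + Y(1, -172) = (4717 + 594) - 172*(1 + 166*1) = 5311 - 172*(1 + 166) = 5311 - 172*167 = 5311 - 28724 = -23413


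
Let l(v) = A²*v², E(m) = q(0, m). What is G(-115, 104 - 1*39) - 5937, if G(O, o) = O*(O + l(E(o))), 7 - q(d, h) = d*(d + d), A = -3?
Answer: -43427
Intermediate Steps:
q(d, h) = 7 - 2*d² (q(d, h) = 7 - d*(d + d) = 7 - d*2*d = 7 - 2*d²)
E(m) = 7 (E(m) = 7 - 2*0² = 7 - 2*0 = 7 + 0 = 7)
l(v) = 9*v² (l(v) = (-3)²*v² = 9*v²)
G(O, o) = O*(441 + O) (G(O, o) = O*(O + 9*7²) = O*(O + 9*49) = O*(O + 441) = O*(441 + O))
G(-115, 104 - 1*39) - 5937 = -115*(441 - 115) - 5937 = -115*326 - 5937 = -37490 - 5937 = -43427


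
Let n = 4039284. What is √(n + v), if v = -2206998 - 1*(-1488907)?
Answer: √3321193 ≈ 1822.4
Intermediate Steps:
v = -718091 (v = -2206998 + 1488907 = -718091)
√(n + v) = √(4039284 - 718091) = √3321193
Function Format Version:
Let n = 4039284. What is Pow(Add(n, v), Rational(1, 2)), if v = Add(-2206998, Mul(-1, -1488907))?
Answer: Pow(3321193, Rational(1, 2)) ≈ 1822.4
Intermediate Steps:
v = -718091 (v = Add(-2206998, 1488907) = -718091)
Pow(Add(n, v), Rational(1, 2)) = Pow(Add(4039284, -718091), Rational(1, 2)) = Pow(3321193, Rational(1, 2))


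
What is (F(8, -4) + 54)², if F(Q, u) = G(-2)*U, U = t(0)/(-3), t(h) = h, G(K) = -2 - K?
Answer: 2916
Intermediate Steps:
U = 0 (U = 0/(-3) = 0*(-⅓) = 0)
F(Q, u) = 0 (F(Q, u) = (-2 - 1*(-2))*0 = (-2 + 2)*0 = 0*0 = 0)
(F(8, -4) + 54)² = (0 + 54)² = 54² = 2916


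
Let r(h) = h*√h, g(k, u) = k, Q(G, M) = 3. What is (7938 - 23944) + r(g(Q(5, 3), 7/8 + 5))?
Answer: -16006 + 3*√3 ≈ -16001.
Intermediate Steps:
r(h) = h^(3/2)
(7938 - 23944) + r(g(Q(5, 3), 7/8 + 5)) = (7938 - 23944) + 3^(3/2) = -16006 + 3*√3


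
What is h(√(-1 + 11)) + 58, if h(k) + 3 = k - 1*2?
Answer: 53 + √10 ≈ 56.162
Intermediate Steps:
h(k) = -5 + k (h(k) = -3 + (k - 1*2) = -3 + (k - 2) = -3 + (-2 + k) = -5 + k)
h(√(-1 + 11)) + 58 = (-5 + √(-1 + 11)) + 58 = (-5 + √10) + 58 = 53 + √10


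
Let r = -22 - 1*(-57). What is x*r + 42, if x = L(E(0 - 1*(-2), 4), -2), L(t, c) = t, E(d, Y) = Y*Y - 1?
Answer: 567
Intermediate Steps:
E(d, Y) = -1 + Y² (E(d, Y) = Y² - 1 = -1 + Y²)
x = 15 (x = -1 + 4² = -1 + 16 = 15)
r = 35 (r = -22 + 57 = 35)
x*r + 42 = 15*35 + 42 = 525 + 42 = 567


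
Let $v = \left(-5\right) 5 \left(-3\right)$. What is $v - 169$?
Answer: $-94$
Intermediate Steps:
$v = 75$ ($v = \left(-25\right) \left(-3\right) = 75$)
$v - 169 = 75 - 169 = -94$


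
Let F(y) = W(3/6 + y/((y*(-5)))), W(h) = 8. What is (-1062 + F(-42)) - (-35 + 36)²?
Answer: -1055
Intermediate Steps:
F(y) = 8
(-1062 + F(-42)) - (-35 + 36)² = (-1062 + 8) - (-35 + 36)² = -1054 - 1*1² = -1054 - 1*1 = -1054 - 1 = -1055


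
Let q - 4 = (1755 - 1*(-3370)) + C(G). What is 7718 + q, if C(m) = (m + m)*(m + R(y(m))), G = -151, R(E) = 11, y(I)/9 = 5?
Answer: 55127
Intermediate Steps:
y(I) = 45 (y(I) = 9*5 = 45)
C(m) = 2*m*(11 + m) (C(m) = (m + m)*(m + 11) = (2*m)*(11 + m) = 2*m*(11 + m))
q = 47409 (q = 4 + ((1755 - 1*(-3370)) + 2*(-151)*(11 - 151)) = 4 + ((1755 + 3370) + 2*(-151)*(-140)) = 4 + (5125 + 42280) = 4 + 47405 = 47409)
7718 + q = 7718 + 47409 = 55127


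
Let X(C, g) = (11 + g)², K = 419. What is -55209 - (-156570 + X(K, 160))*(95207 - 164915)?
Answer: -8875905141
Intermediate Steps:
-55209 - (-156570 + X(K, 160))*(95207 - 164915) = -55209 - (-156570 + (11 + 160)²)*(95207 - 164915) = -55209 - (-156570 + 171²)*(-69708) = -55209 - (-156570 + 29241)*(-69708) = -55209 - (-127329)*(-69708) = -55209 - 1*8875849932 = -55209 - 8875849932 = -8875905141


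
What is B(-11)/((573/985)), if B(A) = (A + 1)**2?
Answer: 98500/573 ≈ 171.90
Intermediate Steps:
B(A) = (1 + A)**2
B(-11)/((573/985)) = (1 - 11)**2/((573/985)) = (-10)**2/((573*(1/985))) = 100/(573/985) = 100*(985/573) = 98500/573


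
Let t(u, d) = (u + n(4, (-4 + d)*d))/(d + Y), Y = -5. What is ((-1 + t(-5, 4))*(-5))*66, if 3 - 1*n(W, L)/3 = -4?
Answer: 5610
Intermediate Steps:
n(W, L) = 21 (n(W, L) = 9 - 3*(-4) = 9 + 12 = 21)
t(u, d) = (21 + u)/(-5 + d) (t(u, d) = (u + 21)/(d - 5) = (21 + u)/(-5 + d))
((-1 + t(-5, 4))*(-5))*66 = ((-1 + (21 - 5)/(-5 + 4))*(-5))*66 = ((-1 + 16/(-1))*(-5))*66 = ((-1 - 1*16)*(-5))*66 = ((-1 - 16)*(-5))*66 = -17*(-5)*66 = 85*66 = 5610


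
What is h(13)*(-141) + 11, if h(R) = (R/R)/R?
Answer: 2/13 ≈ 0.15385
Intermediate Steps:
h(R) = 1/R
h(13)*(-141) + 11 = -141/13 + 11 = 2/13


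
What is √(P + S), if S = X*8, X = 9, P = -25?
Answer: √47 ≈ 6.8557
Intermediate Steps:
S = 72 (S = 9*8 = 72)
√(P + S) = √(-25 + 72) = √47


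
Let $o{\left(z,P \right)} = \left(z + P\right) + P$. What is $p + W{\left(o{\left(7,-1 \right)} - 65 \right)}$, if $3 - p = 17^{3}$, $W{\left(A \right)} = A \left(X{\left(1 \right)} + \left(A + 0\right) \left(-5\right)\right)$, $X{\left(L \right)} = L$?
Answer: $-22970$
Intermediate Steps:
$o{\left(z,P \right)} = z + 2 P$ ($o{\left(z,P \right)} = \left(P + z\right) + P = z + 2 P$)
$W{\left(A \right)} = A \left(1 - 5 A\right)$ ($W{\left(A \right)} = A \left(1 + \left(A + 0\right) \left(-5\right)\right) = A \left(1 + A \left(-5\right)\right) = A \left(1 - 5 A\right)$)
$p = -4910$ ($p = 3 - 17^{3} = 3 - 4913 = -4910$)
$p + W{\left(o{\left(7,-1 \right)} - 65 \right)} = -4910 + \left(\left(7 + 2 \left(-1\right)\right) - 65\right) \left(1 - 5 \left(\left(7 + 2 \left(-1\right)\right) - 65\right)\right) = -4910 + \left(\left(7 - 2\right) - 65\right) \left(1 - 5 \left(\left(7 - 2\right) - 65\right)\right) = -4910 + \left(5 - 65\right) \left(1 - 5 \left(5 - 65\right)\right) = -4910 - 60 \left(1 - -300\right) = -4910 - 60 \left(1 + 300\right) = -4910 - 18060 = -22970$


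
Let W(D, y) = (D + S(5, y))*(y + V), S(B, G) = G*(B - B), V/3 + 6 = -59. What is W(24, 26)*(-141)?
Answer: 571896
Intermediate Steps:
V = -195 (V = -18 + 3*(-59) = -18 - 177 = -195)
S(B, G) = 0 (S(B, G) = G*0 = 0)
W(D, y) = D*(-195 + y) (W(D, y) = (D + 0)*(y - 195) = D*(-195 + y))
W(24, 26)*(-141) = (24*(-195 + 26))*(-141) = (24*(-169))*(-141) = -4056*(-141) = 571896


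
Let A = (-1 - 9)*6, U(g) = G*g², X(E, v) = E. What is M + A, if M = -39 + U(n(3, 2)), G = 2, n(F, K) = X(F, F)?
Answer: -81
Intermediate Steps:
n(F, K) = F
U(g) = 2*g²
A = -60 (A = -10*6 = -60)
M = -21 (M = -39 + 2*3² = -39 + 2*9 = -39 + 18 = -21)
M + A = -21 - 60 = -81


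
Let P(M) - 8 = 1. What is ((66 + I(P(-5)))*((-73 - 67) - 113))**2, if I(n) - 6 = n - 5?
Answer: 369715984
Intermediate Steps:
P(M) = 9 (P(M) = 8 + 1 = 9)
I(n) = 1 + n (I(n) = 6 + (n - 5) = 6 + (-5 + n) = 1 + n)
((66 + I(P(-5)))*((-73 - 67) - 113))**2 = ((66 + (1 + 9))*((-73 - 67) - 113))**2 = ((66 + 10)*(-140 - 113))**2 = (76*(-253))**2 = (-19228)**2 = 369715984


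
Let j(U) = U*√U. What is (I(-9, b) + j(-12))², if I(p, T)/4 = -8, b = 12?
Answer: -704 + 1536*I*√3 ≈ -704.0 + 2660.4*I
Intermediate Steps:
j(U) = U^(3/2)
I(p, T) = -32 (I(p, T) = 4*(-8) = -32)
(I(-9, b) + j(-12))² = (-32 + (-12)^(3/2))² = (-32 - 24*I*√3)²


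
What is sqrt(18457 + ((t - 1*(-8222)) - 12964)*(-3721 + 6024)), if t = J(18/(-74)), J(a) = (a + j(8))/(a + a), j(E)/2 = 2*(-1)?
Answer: I*sqrt(391762142)/6 ≈ 3298.8*I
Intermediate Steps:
j(E) = -4 (j(E) = 2*(2*(-1)) = 2*(-2) = -4)
J(a) = (-4 + a)/(2*a) (J(a) = (a - 4)/(a + a) = (-4 + a)/((2*a)) = (-4 + a)*(1/(2*a)) = (-4 + a)/(2*a))
t = 157/18 (t = (-4 + 18/(-74))/(2*((18/(-74)))) = (-4 + 18*(-1/74))/(2*((18*(-1/74)))) = (-4 - 9/37)/(2*(-9/37)) = (1/2)*(-37/9)*(-157/37) = 157/18 ≈ 8.7222)
sqrt(18457 + ((t - 1*(-8222)) - 12964)*(-3721 + 6024)) = sqrt(18457 + ((157/18 - 1*(-8222)) - 12964)*(-3721 + 6024)) = sqrt(18457 + ((157/18 + 8222) - 12964)*2303) = sqrt(18457 + (148153/18 - 12964)*2303) = sqrt(18457 - 85199/18*2303) = sqrt(18457 - 196213297/18) = sqrt(-195881071/18) = I*sqrt(391762142)/6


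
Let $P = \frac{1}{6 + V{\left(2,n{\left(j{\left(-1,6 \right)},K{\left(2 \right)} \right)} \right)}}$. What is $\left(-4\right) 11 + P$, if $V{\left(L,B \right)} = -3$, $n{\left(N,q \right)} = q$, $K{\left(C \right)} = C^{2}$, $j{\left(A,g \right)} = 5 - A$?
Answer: $- \frac{131}{3} \approx -43.667$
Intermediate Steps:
$P = \frac{1}{3}$ ($P = \frac{1}{6 - 3} = \frac{1}{3} \approx 0.33333$)
$\left(-4\right) 11 + P = \left(-4\right) 11 + \frac{1}{3} = -44 + \frac{1}{3} = - \frac{131}{3}$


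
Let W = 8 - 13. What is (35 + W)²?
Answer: 900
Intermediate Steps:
W = -5
(35 + W)² = (35 - 5)² = 30² = 900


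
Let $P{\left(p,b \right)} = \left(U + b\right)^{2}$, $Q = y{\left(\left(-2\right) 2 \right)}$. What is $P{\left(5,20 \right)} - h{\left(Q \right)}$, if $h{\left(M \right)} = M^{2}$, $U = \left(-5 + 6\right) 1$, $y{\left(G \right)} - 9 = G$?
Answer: $416$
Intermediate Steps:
$y{\left(G \right)} = 9 + G$
$Q = 5$ ($Q = 9 - 4 = 5$)
$U = 1$ ($U = 1 \cdot 1 = 1$)
$P{\left(p,b \right)} = \left(1 + b\right)^{2}$
$P{\left(5,20 \right)} - h{\left(Q \right)} = \left(1 + 20\right)^{2} - 5^{2} = 21^{2} - 25 = 441 - 25 = 416$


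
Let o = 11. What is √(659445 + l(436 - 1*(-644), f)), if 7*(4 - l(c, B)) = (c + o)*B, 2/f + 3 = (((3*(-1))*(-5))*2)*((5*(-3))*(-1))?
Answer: √6456421589331/3129 ≈ 812.06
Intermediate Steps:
f = 2/447 (f = 2/(-3 + (((3*(-1))*(-5))*2)*((5*(-3))*(-1))) = 2/(-3 + (-3*(-5)*2)*(-15*(-1))) = 2/(-3 + (15*2)*15) = 2/(-3 + 30*15) = 2/(-3 + 450) = 2/447 ≈ 0.0044743)
l(c, B) = 4 - B*(11 + c)/7 (l(c, B) = 4 - (c + 11)*B/7 = 4 - (11 + c)*B/7 = 4 - B*(11 + c)/7)
√(659445 + l(436 - 1*(-644), f)) = √(659445 + (4 - 11/7*2/447 - ⅐*2/447*(436 - 1*(-644)))) = √(659445 + (4 - 22/3129 - ⅐*2/447*(436 + 644))) = √(659445 + (4 - 22/3129 - ⅐*2/447*1080)) = √(659445 + (4 - 22/3129 - 720/1043)) = √(659445 + 10334/3129) = √(2063413739/3129) = √6456421589331/3129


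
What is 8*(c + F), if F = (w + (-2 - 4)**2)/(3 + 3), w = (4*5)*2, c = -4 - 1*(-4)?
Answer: 304/3 ≈ 101.33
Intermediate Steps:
c = 0 (c = -4 + 4 = 0)
w = 40 (w = 20*2 = 40)
F = 38/3 (F = (40 + (-2 - 4)**2)/(3 + 3) = (40 + (-6)**2)/6 = (40 + 36)*(1/6) = 76*(1/6) = 38/3 ≈ 12.667)
8*(c + F) = 8*(0 + 38/3) = 8*(38/3) = 304/3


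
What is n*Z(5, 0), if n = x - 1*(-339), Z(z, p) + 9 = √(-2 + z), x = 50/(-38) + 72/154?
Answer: -4452444/1463 + 494716*√3/1463 ≈ -2457.7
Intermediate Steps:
x = -1241/1463 (x = 50*(-1/38) + 72*(1/154) = -25/19 + 36/77 = -1241/1463 ≈ -0.84826)
Z(z, p) = -9 + √(-2 + z)
n = 494716/1463 (n = -1241/1463 - 1*(-339) = -1241/1463 + 339 = 494716/1463 ≈ 338.15)
n*Z(5, 0) = 494716*(-9 + √(-2 + 5))/1463 = 494716*(-9 + √3)/1463 = -4452444/1463 + 494716*√3/1463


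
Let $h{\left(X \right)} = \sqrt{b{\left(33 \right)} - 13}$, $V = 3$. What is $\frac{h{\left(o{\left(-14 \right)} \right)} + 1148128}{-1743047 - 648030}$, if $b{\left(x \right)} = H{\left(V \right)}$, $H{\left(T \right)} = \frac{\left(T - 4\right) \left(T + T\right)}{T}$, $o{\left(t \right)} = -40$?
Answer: $- \frac{1148128}{2391077} - \frac{i \sqrt{15}}{2391077} \approx -0.48017 - 1.6198 \cdot 10^{-6} i$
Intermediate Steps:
$H{\left(T \right)} = -8 + 2 T$ ($H{\left(T \right)} = \frac{\left(-4 + T\right) 2 T}{T} = \frac{2 T \left(-4 + T\right)}{T} = -8 + 2 T$)
$b{\left(x \right)} = -2$ ($b{\left(x \right)} = -8 + 2 \cdot 3 = -8 + 6 = -2$)
$h{\left(X \right)} = i \sqrt{15}$ ($h{\left(X \right)} = \sqrt{-2 - 13} = \sqrt{-15} = i \sqrt{15}$)
$\frac{h{\left(o{\left(-14 \right)} \right)} + 1148128}{-1743047 - 648030} = \frac{i \sqrt{15} + 1148128}{-1743047 - 648030} = \frac{1148128 + i \sqrt{15}}{-2391077} = \left(1148128 + i \sqrt{15}\right) \left(- \frac{1}{2391077}\right) = - \frac{1148128}{2391077} - \frac{i \sqrt{15}}{2391077}$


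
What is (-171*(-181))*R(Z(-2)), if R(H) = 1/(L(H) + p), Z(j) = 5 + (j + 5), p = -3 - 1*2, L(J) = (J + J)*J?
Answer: 10317/41 ≈ 251.63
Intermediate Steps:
L(J) = 2*J² (L(J) = (2*J)*J = 2*J²)
p = -5 (p = -3 - 2 = -5)
Z(j) = 10 + j (Z(j) = 5 + (5 + j) = 10 + j)
R(H) = 1/(-5 + 2*H²) (R(H) = 1/(2*H² - 5) = 1/(-5 + 2*H²))
(-171*(-181))*R(Z(-2)) = (-171*(-181))/(-5 + 2*(10 - 2)²) = 30951/(-5 + 2*8²) = 30951/(-5 + 2*64) = 30951/(-5 + 128) = 30951/123 = 30951*(1/123) = 10317/41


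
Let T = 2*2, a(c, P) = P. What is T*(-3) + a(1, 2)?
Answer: -10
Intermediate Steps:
T = 4
T*(-3) + a(1, 2) = 4*(-3) + 2 = -12 + 2 = -10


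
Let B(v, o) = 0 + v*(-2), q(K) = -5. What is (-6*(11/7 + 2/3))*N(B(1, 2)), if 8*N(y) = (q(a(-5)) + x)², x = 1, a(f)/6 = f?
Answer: -188/7 ≈ -26.857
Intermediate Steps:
a(f) = 6*f
B(v, o) = -2*v (B(v, o) = 0 - 2*v = -2*v)
N(y) = 2 (N(y) = (-5 + 1)²/8 = (⅛)*(-4)² = (⅛)*16 = 2)
(-6*(11/7 + 2/3))*N(B(1, 2)) = -6*(11/7 + 2/3)*2 = -6*(11*(⅐) + 2*(⅓))*2 = -6*(11/7 + ⅔)*2 = -6*47/21*2 = -94/7*2 = -188/7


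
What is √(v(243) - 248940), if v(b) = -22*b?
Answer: 3*I*√28254 ≈ 504.27*I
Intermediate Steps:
√(v(243) - 248940) = √(-22*243 - 248940) = √(-5346 - 248940) = √(-254286) = 3*I*√28254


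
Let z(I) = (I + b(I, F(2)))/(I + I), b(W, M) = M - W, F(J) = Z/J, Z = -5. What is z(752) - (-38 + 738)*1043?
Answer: -2196140805/3008 ≈ -7.3010e+5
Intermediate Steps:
F(J) = -5/J
z(I) = -5/(4*I) (z(I) = (I + (-5/2 - I))/(I + I) = (I + (-5*1/2 - I))/((2*I)) = (I + (-5/2 - I))*(1/(2*I)) = -5/(4*I))
z(752) - (-38 + 738)*1043 = -5/4/752 - (-38 + 738)*1043 = -5/4*1/752 - 700*1043 = -5/3008 - 1*730100 = -5/3008 - 730100 = -2196140805/3008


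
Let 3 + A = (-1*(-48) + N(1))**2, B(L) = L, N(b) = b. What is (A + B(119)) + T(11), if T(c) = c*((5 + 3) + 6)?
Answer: 2671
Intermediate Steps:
T(c) = 14*c (T(c) = c*(8 + 6) = c*14 = 14*c)
A = 2398 (A = -3 + (-1*(-48) + 1)**2 = -3 + (48 + 1)**2 = -3 + 49**2 = -3 + 2401 = 2398)
(A + B(119)) + T(11) = (2398 + 119) + 14*11 = 2517 + 154 = 2671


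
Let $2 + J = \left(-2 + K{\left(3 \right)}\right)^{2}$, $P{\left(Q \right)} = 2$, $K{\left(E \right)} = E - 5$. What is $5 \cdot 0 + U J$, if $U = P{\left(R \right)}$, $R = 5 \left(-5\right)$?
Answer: $28$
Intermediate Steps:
$R = -25$
$K{\left(E \right)} = -5 + E$ ($K{\left(E \right)} = E - 5 = -5 + E$)
$J = 14$ ($J = -2 + \left(-2 + \left(-5 + 3\right)\right)^{2} = -2 + \left(-2 - 2\right)^{2} = -2 + \left(-4\right)^{2} = -2 + 16 = 14$)
$U = 2$
$5 \cdot 0 + U J = 5 \cdot 0 + 2 \cdot 14 = 0 + 28 = 28$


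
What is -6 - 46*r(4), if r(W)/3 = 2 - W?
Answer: 270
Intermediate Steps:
r(W) = 6 - 3*W (r(W) = 3*(2 - W) = 6 - 3*W)
-6 - 46*r(4) = -6 - 46*(6 - 3*4) = -6 - 46*(6 - 12) = -6 - 46*(-6) = -6 + 276 = 270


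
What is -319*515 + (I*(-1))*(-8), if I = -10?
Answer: -164365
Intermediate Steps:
-319*515 + (I*(-1))*(-8) = -319*515 - 10*(-1)*(-8) = -164285 + 10*(-8) = -164285 - 80 = -164365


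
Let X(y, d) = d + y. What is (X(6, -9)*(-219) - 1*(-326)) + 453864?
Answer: 454847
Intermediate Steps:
(X(6, -9)*(-219) - 1*(-326)) + 453864 = ((-9 + 6)*(-219) - 1*(-326)) + 453864 = (-3*(-219) + 326) + 453864 = (657 + 326) + 453864 = 983 + 453864 = 454847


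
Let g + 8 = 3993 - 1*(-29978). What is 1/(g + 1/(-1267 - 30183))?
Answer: 31450/1068136349 ≈ 2.9444e-5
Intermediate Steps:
g = 33963 (g = -8 + (3993 - 1*(-29978)) = -8 + (3993 + 29978) = -8 + 33971 = 33963)
1/(g + 1/(-1267 - 30183)) = 1/(33963 + 1/(-1267 - 30183)) = 1/(33963 + 1/(-31450)) = 1/(33963 - 1/31450) = 1/(1068136349/31450) = 31450/1068136349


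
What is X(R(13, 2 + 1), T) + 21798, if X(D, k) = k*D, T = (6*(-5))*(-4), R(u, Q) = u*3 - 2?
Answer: 26238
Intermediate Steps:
R(u, Q) = -2 + 3*u (R(u, Q) = 3*u - 2 = -2 + 3*u)
T = 120 (T = -30*(-4) = 120)
X(D, k) = D*k
X(R(13, 2 + 1), T) + 21798 = (-2 + 3*13)*120 + 21798 = (-2 + 39)*120 + 21798 = 37*120 + 21798 = 4440 + 21798 = 26238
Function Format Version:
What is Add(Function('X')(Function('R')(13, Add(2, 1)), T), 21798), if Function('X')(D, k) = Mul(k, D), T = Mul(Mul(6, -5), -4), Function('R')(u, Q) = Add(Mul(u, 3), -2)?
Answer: 26238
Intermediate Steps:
Function('R')(u, Q) = Add(-2, Mul(3, u)) (Function('R')(u, Q) = Add(Mul(3, u), -2) = Add(-2, Mul(3, u)))
T = 120 (T = Mul(-30, -4) = 120)
Function('X')(D, k) = Mul(D, k)
Add(Function('X')(Function('R')(13, Add(2, 1)), T), 21798) = Add(Mul(Add(-2, Mul(3, 13)), 120), 21798) = Add(Mul(Add(-2, 39), 120), 21798) = Add(Mul(37, 120), 21798) = Add(4440, 21798) = 26238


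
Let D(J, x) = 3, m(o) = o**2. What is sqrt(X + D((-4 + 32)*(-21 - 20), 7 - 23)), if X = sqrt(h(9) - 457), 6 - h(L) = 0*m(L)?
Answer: sqrt(3 + I*sqrt(451)) ≈ 3.4963 + 3.0371*I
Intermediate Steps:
h(L) = 6 (h(L) = 6 - 0*L**2 = 6 - 1*0 = 6 + 0 = 6)
X = I*sqrt(451) (X = sqrt(6 - 457) = sqrt(-451) = I*sqrt(451) ≈ 21.237*I)
sqrt(X + D((-4 + 32)*(-21 - 20), 7 - 23)) = sqrt(I*sqrt(451) + 3) = sqrt(3 + I*sqrt(451))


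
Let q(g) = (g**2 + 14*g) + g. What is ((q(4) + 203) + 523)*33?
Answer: 26466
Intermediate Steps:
q(g) = g**2 + 15*g
((q(4) + 203) + 523)*33 = ((4*(15 + 4) + 203) + 523)*33 = ((4*19 + 203) + 523)*33 = ((76 + 203) + 523)*33 = (279 + 523)*33 = 802*33 = 26466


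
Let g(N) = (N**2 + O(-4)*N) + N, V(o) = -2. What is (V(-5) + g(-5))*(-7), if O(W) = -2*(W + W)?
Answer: 434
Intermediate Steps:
O(W) = -4*W
g(N) = N**2 + 17*N (g(N) = (N**2 + (-4*(-4))*N) + N = (N**2 + 16*N) + N = N**2 + 17*N)
(V(-5) + g(-5))*(-7) = (-2 - 5*(17 - 5))*(-7) = (-2 - 5*12)*(-7) = (-2 - 60)*(-7) = -62*(-7) = 434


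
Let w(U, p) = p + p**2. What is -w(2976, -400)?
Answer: -159600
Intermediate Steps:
-w(2976, -400) = -(-400)*(1 - 400) = -(-400)*(-399) = -1*159600 = -159600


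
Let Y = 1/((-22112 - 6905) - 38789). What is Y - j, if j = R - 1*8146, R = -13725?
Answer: 1482985025/67806 ≈ 21871.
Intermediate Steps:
Y = -1/67806 (Y = 1/(-29017 - 38789) = 1/(-67806) = -1/67806 ≈ -1.4748e-5)
j = -21871 (j = -13725 - 1*8146 = -13725 - 8146 = -21871)
Y - j = -1/67806 - 1*(-21871) = -1/67806 + 21871 = 1482985025/67806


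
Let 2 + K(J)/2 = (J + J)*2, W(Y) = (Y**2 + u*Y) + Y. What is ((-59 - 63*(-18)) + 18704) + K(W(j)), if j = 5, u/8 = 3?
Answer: 20975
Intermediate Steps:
u = 24 (u = 8*3 = 24)
W(Y) = Y**2 + 25*Y (W(Y) = (Y**2 + 24*Y) + Y = Y**2 + 25*Y)
K(J) = -4 + 8*J (K(J) = -4 + 2*((J + J)*2) = -4 + 2*((2*J)*2) = -4 + 2*(4*J) = -4 + 8*J)
((-59 - 63*(-18)) + 18704) + K(W(j)) = ((-59 - 63*(-18)) + 18704) + (-4 + 8*(5*(25 + 5))) = ((-59 + 1134) + 18704) + (-4 + 8*(5*30)) = (1075 + 18704) + (-4 + 8*150) = 19779 + (-4 + 1200) = 19779 + 1196 = 20975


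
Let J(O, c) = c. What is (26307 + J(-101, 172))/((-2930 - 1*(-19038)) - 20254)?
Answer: -26479/4146 ≈ -6.3866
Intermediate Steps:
(26307 + J(-101, 172))/((-2930 - 1*(-19038)) - 20254) = (26307 + 172)/((-2930 - 1*(-19038)) - 20254) = 26479/((-2930 + 19038) - 20254) = 26479/(16108 - 20254) = 26479/(-4146) = 26479*(-1/4146) = -26479/4146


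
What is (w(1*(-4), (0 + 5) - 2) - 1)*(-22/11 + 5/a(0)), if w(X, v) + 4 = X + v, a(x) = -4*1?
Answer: 39/2 ≈ 19.500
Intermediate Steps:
a(x) = -4
w(X, v) = -4 + X + v (w(X, v) = -4 + (X + v) = -4 + X + v)
(w(1*(-4), (0 + 5) - 2) - 1)*(-22/11 + 5/a(0)) = ((-4 + 1*(-4) + ((0 + 5) - 2)) - 1)*(-22/11 + 5/(-4)) = ((-4 - 4 + (5 - 2)) - 1)*(-22*1/11 + 5*(-¼)) = ((-4 - 4 + 3) - 1)*(-2 - 5/4) = (-5 - 1)*(-13/4) = -6*(-13/4) = 39/2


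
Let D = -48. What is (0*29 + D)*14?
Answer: -672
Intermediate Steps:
(0*29 + D)*14 = (0*29 - 48)*14 = (0 - 48)*14 = -48*14 = -672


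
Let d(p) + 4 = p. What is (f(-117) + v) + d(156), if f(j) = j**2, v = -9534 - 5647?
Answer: -1340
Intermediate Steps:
v = -15181
d(p) = -4 + p
(f(-117) + v) + d(156) = ((-117)**2 - 15181) + (-4 + 156) = (13689 - 15181) + 152 = -1492 + 152 = -1340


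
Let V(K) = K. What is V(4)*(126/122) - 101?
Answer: -5909/61 ≈ -96.869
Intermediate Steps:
V(4)*(126/122) - 101 = 4*(126/122) - 101 = 4*(126*(1/122)) - 101 = 4*(63/61) - 101 = 252/61 - 101 = -5909/61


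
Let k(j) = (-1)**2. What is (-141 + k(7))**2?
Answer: 19600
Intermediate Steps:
k(j) = 1
(-141 + k(7))**2 = (-141 + 1)**2 = (-140)**2 = 19600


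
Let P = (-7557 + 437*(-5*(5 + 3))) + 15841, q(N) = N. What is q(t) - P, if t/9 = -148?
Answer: 7864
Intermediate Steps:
t = -1332 (t = 9*(-148) = -1332)
P = -9196 (P = (-7557 + 437*(-5*8)) + 15841 = (-7557 + 437*(-40)) + 15841 = (-7557 - 17480) + 15841 = -25037 + 15841 = -9196)
q(t) - P = -1332 - 1*(-9196) = -1332 + 9196 = 7864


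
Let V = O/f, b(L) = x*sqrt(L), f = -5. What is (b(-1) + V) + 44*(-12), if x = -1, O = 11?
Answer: -2651/5 - I ≈ -530.2 - 1.0*I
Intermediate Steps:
b(L) = -sqrt(L)
V = -11/5 (V = 11/(-5) = 11*(-1/5) = -11/5 ≈ -2.2000)
(b(-1) + V) + 44*(-12) = (-sqrt(-1) - 11/5) + 44*(-12) = (-I - 11/5) - 528 = (-11/5 - I) - 528 = -2651/5 - I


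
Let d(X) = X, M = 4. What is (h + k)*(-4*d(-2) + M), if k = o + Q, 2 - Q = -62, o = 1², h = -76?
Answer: -132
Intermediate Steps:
o = 1
Q = 64 (Q = 2 - 1*(-62) = 2 + 62 = 64)
k = 65 (k = 1 + 64 = 65)
(h + k)*(-4*d(-2) + M) = (-76 + 65)*(-4*(-2) + 4) = -11*(8 + 4) = -11*12 = -132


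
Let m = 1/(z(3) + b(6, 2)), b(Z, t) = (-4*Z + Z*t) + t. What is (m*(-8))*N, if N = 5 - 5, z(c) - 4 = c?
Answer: 0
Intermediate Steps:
b(Z, t) = t - 4*Z + Z*t
z(c) = 4 + c
m = -⅓ (m = 1/((4 + 3) + (2 - 4*6 + 6*2)) = 1/(7 + (2 - 24 + 12)) = 1/(7 - 10) = 1/(-3) = -⅓ ≈ -0.33333)
N = 0
(m*(-8))*N = -⅓*(-8)*0 = (8/3)*0 = 0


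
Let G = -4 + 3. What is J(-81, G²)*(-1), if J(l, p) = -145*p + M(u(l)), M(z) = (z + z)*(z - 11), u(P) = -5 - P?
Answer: -9735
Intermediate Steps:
G = -1
M(z) = 2*z*(-11 + z) (M(z) = (2*z)*(-11 + z) = 2*z*(-11 + z))
J(l, p) = -145*p + 2*(-16 - l)*(-5 - l) (J(l, p) = -145*p + 2*(-5 - l)*(-11 + (-5 - l)) = -145*p + 2*(-5 - l)*(-16 - l) = -145*p + 2*(-16 - l)*(-5 - l))
J(-81, G²)*(-1) = (-145*(-1)² + 2*(5 - 81)*(16 - 81))*(-1) = (-145*1 + 2*(-76)*(-65))*(-1) = (-145 + 9880)*(-1) = 9735*(-1) = -9735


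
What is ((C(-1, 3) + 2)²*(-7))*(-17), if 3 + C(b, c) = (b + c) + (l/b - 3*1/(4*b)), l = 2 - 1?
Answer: 1071/16 ≈ 66.938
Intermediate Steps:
l = 1
C(b, c) = -3 + b + c + 1/(4*b) (C(b, c) = -3 + ((b + c) + (1/b - 3*1/(4*b))) = -3 + ((b + c) + (1/b - 3/(4*b))) = -3 + ((b + c) + 1/(4*b)) = -3 + (b + c + 1/(4*b)) = -3 + b + c + 1/(4*b))
((C(-1, 3) + 2)²*(-7))*(-17) = (((-3 - 1 + 3 + (¼)/(-1)) + 2)²*(-7))*(-17) = (((-3 - 1 + 3 + (¼)*(-1)) + 2)²*(-7))*(-17) = (((-3 - 1 + 3 - ¼) + 2)²*(-7))*(-17) = ((-5/4 + 2)²*(-7))*(-17) = ((¾)²*(-7))*(-17) = ((9/16)*(-7))*(-17) = -63/16*(-17) = 1071/16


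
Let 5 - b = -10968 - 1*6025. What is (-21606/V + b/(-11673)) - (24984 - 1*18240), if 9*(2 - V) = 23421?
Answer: -204497285732/30353691 ≈ -6737.1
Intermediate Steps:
V = -7801/3 (V = 2 - 1/9*23421 = 2 - 7807/3 = -7801/3 ≈ -2600.3)
b = 16998 (b = 5 - (-10968 - 1*6025) = 5 - (-10968 - 6025) = 5 - 1*(-16993) = 5 + 16993 = 16998)
(-21606/V + b/(-11673)) - (24984 - 1*18240) = (-21606/(-7801/3) + 16998/(-11673)) - (24984 - 1*18240) = (-21606*(-3/7801) + 16998*(-1/11673)) - (24984 - 18240) = (64818/7801 - 5666/3891) - 1*6744 = 208006372/30353691 - 6744 = -204497285732/30353691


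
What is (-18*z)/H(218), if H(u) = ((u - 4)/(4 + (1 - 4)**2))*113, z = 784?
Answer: -91728/12091 ≈ -7.5865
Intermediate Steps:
H(u) = -452/13 + 113*u/13 (H(u) = ((-4 + u)/(4 + (-3)**2))*113 = ((-4 + u)/(4 + 9))*113 = ((-4 + u)/13)*113 = ((-4 + u)*(1/13))*113 = (-4/13 + u/13)*113 = -452/13 + 113*u/13)
(-18*z)/H(218) = (-18*784)/(-452/13 + (113/13)*218) = -14112/(-452/13 + 24634/13) = -14112/24182/13 = -14112*13/24182 = -91728/12091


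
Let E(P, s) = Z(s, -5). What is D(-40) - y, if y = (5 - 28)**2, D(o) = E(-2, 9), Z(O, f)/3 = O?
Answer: -502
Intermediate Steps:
Z(O, f) = 3*O
E(P, s) = 3*s
D(o) = 27 (D(o) = 3*9 = 27)
y = 529 (y = (-23)**2 = 529)
D(-40) - y = 27 - 1*529 = 27 - 529 = -502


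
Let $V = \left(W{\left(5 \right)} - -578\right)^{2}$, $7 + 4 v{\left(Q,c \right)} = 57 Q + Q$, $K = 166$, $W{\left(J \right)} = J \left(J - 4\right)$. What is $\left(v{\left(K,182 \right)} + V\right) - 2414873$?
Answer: $- \frac{8290315}{4} \approx -2.0726 \cdot 10^{6}$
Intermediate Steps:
$W{\left(J \right)} = J \left(-4 + J\right)$
$v{\left(Q,c \right)} = - \frac{7}{4} + \frac{29 Q}{2}$ ($v{\left(Q,c \right)} = - \frac{7}{4} + \frac{57 Q + Q}{4} = - \frac{7}{4} + \frac{58 Q}{4} = - \frac{7}{4} + \frac{29 Q}{2}$)
$V = 339889$ ($V = \left(5 \left(-4 + 5\right) - -578\right)^{2} = \left(5 \cdot 1 + 578\right)^{2} = \left(5 + 578\right)^{2} = 583^{2} = 339889$)
$\left(v{\left(K,182 \right)} + V\right) - 2414873 = \left(\left(- \frac{7}{4} + \frac{29}{2} \cdot 166\right) + 339889\right) - 2414873 = \left(\left(- \frac{7}{4} + 2407\right) + 339889\right) - 2414873 = \left(\frac{9621}{4} + 339889\right) - 2414873 = \frac{1369177}{4} - 2414873 = - \frac{8290315}{4}$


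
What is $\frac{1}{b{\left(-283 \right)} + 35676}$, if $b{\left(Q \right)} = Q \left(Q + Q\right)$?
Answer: $\frac{1}{195854} \approx 5.1058 \cdot 10^{-6}$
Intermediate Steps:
$b{\left(Q \right)} = 2 Q^{2}$ ($b{\left(Q \right)} = Q 2 Q = 2 Q^{2}$)
$\frac{1}{b{\left(-283 \right)} + 35676} = \frac{1}{2 \left(-283\right)^{2} + 35676} = \frac{1}{2 \cdot 80089 + 35676} = \frac{1}{160178 + 35676} = \frac{1}{195854}$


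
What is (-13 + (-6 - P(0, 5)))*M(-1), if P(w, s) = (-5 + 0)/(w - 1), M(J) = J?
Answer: 24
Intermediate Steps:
P(w, s) = -5/(-1 + w)
(-13 + (-6 - P(0, 5)))*M(-1) = (-13 + (-6 - (-5)/(-1 + 0)))*(-1) = (-13 + (-6 - (-5)/(-1)))*(-1) = (-13 + (-6 - (-5)*(-1)))*(-1) = (-13 + (-6 - 1*5))*(-1) = (-13 + (-6 - 5))*(-1) = (-13 - 11)*(-1) = -24*(-1) = 24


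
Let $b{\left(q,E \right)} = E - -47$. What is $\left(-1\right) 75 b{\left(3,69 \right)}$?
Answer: $-8700$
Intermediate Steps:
$b{\left(q,E \right)} = 47 + E$ ($b{\left(q,E \right)} = E + 47 = 47 + E$)
$\left(-1\right) 75 b{\left(3,69 \right)} = \left(-1\right) 75 \left(47 + 69\right) = \left(-75\right) 116 = -8700$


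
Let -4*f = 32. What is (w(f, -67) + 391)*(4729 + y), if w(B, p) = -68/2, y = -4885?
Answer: -55692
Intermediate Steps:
f = -8 (f = -1/4*32 = -8)
w(B, p) = -34 (w(B, p) = -68*1/2 = -34)
(w(f, -67) + 391)*(4729 + y) = (-34 + 391)*(4729 - 4885) = 357*(-156) = -55692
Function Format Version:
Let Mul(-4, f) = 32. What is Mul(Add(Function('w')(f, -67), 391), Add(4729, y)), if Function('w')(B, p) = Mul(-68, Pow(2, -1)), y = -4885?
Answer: -55692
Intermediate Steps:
f = -8 (f = Mul(Rational(-1, 4), 32) = -8)
Function('w')(B, p) = -34 (Function('w')(B, p) = Mul(-68, Rational(1, 2)) = -34)
Mul(Add(Function('w')(f, -67), 391), Add(4729, y)) = Mul(Add(-34, 391), Add(4729, -4885)) = Mul(357, -156) = -55692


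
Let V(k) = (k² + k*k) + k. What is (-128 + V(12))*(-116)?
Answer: -19952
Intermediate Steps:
V(k) = k + 2*k² (V(k) = (k² + k²) + k = 2*k² + k = k + 2*k²)
(-128 + V(12))*(-116) = (-128 + 12*(1 + 2*12))*(-116) = (-128 + 12*(1 + 24))*(-116) = (-128 + 12*25)*(-116) = (-128 + 300)*(-116) = 172*(-116) = -19952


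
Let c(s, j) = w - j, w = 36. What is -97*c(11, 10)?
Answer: -2522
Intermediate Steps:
c(s, j) = 36 - j
-97*c(11, 10) = -97*(36 - 1*10) = -97*(36 - 10) = -97*26 = -2522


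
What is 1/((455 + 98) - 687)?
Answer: -1/134 ≈ -0.0074627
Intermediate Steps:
1/((455 + 98) - 687) = 1/(553 - 687) = 1/(-134) = -1/134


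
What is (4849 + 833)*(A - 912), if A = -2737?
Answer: -20733618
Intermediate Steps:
(4849 + 833)*(A - 912) = (4849 + 833)*(-2737 - 912) = 5682*(-3649) = -20733618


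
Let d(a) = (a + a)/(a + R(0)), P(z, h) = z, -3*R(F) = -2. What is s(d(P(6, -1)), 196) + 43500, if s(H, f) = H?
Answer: 217509/5 ≈ 43502.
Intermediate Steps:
R(F) = ⅔ (R(F) = -⅓*(-2) = ⅔)
d(a) = 2*a/(⅔ + a) (d(a) = (a + a)/(a + ⅔) = (2*a)/(⅔ + a) = 2*a/(⅔ + a))
s(d(P(6, -1)), 196) + 43500 = 6*6/(2 + 3*6) + 43500 = 6*6/(2 + 18) + 43500 = 6*6/20 + 43500 = 6*6*(1/20) + 43500 = 9/5 + 43500 = 217509/5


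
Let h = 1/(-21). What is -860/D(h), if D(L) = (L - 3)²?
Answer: -94815/1024 ≈ -92.593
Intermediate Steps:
h = -1/21 ≈ -0.047619
D(L) = (-3 + L)²
-860/D(h) = -860/(-3 - 1/21)² = -860/((-64/21)²) = -860/4096/441 = -860*441/4096 = -94815/1024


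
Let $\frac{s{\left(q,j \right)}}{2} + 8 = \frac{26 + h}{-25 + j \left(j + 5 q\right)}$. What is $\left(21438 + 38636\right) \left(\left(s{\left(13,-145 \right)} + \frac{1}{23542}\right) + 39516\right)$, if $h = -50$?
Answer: $\frac{323309123432362683}{136249325} \approx 2.3729 \cdot 10^{9}$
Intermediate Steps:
$s{\left(q,j \right)} = -16 - \frac{48}{-25 + j \left(j + 5 q\right)}$ ($s{\left(q,j \right)} = -16 + 2 \frac{26 - 50}{-25 + j \left(j + 5 q\right)} = -16 + 2 \left(- \frac{24}{-25 + j \left(j + 5 q\right)}\right) = -16 - \frac{48}{-25 + j \left(j + 5 q\right)}$)
$\left(21438 + 38636\right) \left(\left(s{\left(13,-145 \right)} + \frac{1}{23542}\right) + 39516\right) = \left(21438 + 38636\right) \left(\left(\frac{16 \left(22 - \left(-145\right)^{2} - \left(-725\right) 13\right)}{-25 + \left(-145\right)^{2} + 5 \left(-145\right) 13} + \frac{1}{23542}\right) + 39516\right) = 60074 \left(\left(\frac{16 \left(22 - 21025 + 9425\right)}{-25 + 21025 - 9425} + \frac{1}{23542}\right) + 39516\right) = 60074 \left(\left(\frac{16 \left(22 - 21025 + 9425\right)}{11575} + \frac{1}{23542}\right) + 39516\right) = 60074 \left(\left(16 \cdot \frac{1}{11575} \left(-11578\right) + \frac{1}{23542}\right) + 39516\right) = 60074 \left(\left(- \frac{185248}{11575} + \frac{1}{23542}\right) + 39516\right) = 60074 \left(- \frac{4361096841}{272498650} + 39516\right) = 60074 \cdot \frac{10763695556559}{272498650} = \frac{323309123432362683}{136249325}$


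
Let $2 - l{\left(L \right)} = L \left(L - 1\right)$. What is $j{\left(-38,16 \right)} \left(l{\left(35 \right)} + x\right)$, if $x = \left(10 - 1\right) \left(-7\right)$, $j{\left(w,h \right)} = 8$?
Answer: $-10008$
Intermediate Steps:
$l{\left(L \right)} = 2 - L \left(-1 + L\right)$ ($l{\left(L \right)} = 2 - L \left(L - 1\right) = 2 - L \left(-1 + L\right)$)
$x = -63$ ($x = 9 \left(-7\right) = -63$)
$j{\left(-38,16 \right)} \left(l{\left(35 \right)} + x\right) = 8 \left(\left(2 + 35 - 35^{2}\right) - 63\right) = 8 \left(\left(2 + 35 - 1225\right) - 63\right) = 8 \left(-1188 - 63\right) = 8 \left(-1251\right) = -10008$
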